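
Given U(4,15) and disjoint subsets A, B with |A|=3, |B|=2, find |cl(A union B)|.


|A union B| = 3 + 2 = 5 (disjoint).
In U(4,15), cl(S) = S if |S| < 4, else cl(S) = E.
Since 5 >= 4, cl(A union B) = E.
|cl(A union B)| = 15.

15


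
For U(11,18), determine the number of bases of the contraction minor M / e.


Contracting e from U(11,18) gives U(10,17).
Bases of U(10,17) = (17 choose 10) = 19448.

19448


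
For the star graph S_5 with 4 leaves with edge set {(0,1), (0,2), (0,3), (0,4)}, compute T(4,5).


A star on 5 vertices is a tree with 4 edges.
T(x,y) = x^(4) for any tree.
T(4,5) = 4^4 = 256.

256


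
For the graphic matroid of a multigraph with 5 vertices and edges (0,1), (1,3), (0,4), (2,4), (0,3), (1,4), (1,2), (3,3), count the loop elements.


In a graphic matroid, a loop is a self-loop edge (u,u) with rank 0.
Examining all 8 edges for self-loops...
Self-loops found: (3,3)
Number of loops = 1.

1


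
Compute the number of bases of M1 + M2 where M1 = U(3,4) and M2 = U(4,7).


Bases of a direct sum M1 + M2: |B| = |B(M1)| * |B(M2)|.
|B(U(3,4))| = C(4,3) = 4.
|B(U(4,7))| = C(7,4) = 35.
Total bases = 4 * 35 = 140.

140


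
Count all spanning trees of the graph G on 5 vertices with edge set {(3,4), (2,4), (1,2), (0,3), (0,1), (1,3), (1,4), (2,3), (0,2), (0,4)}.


By Kirchhoff's matrix tree theorem, the number of spanning trees equals
the determinant of any cofactor of the Laplacian matrix L.
G has 5 vertices and 10 edges.
Computing the (4 x 4) cofactor determinant gives 125.

125


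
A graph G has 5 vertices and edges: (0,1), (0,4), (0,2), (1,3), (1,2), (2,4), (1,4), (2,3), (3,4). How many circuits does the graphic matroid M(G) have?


A circuit in a graphic matroid = edge set of a simple cycle.
G has 5 vertices and 9 edges.
Enumerating all minimal edge subsets forming cycles...
Total circuits found: 22.

22


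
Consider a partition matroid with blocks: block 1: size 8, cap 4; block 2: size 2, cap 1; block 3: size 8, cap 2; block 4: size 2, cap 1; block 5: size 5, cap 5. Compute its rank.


Rank of a partition matroid = sum of min(|Si|, ci) for each block.
= min(8,4) + min(2,1) + min(8,2) + min(2,1) + min(5,5)
= 4 + 1 + 2 + 1 + 5
= 13.

13


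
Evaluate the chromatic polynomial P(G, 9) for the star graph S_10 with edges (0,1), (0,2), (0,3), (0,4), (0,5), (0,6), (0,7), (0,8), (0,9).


P(tree, k) = k * (k-1)^(9) for any tree on 10 vertices.
P(9) = 9 * 8^9 = 9 * 134217728 = 1207959552.

1207959552


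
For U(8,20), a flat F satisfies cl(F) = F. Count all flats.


Flats of U(8,20): every subset of size < 8 is a flat, plus E itself.
Count = C(20,0) + C(20,1) + C(20,2) + C(20,3) + C(20,4) + C(20,5) + C(20,6) + C(20,7) + 1
     = 1 + 20 + 190 + 1140 + 4845 + 15504 + 38760 + 77520 + 1
     = 137981.

137981


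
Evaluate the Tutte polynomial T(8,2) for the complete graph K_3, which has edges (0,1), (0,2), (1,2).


T(K_3; x,y) = x^2 + x + y.
T(8,2) = 64 + 8 + 2 = 74.

74


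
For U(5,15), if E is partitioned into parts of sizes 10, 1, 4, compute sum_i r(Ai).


r(Ai) = min(|Ai|, 5) for each part.
Sum = min(10,5) + min(1,5) + min(4,5)
    = 5 + 1 + 4
    = 10.

10


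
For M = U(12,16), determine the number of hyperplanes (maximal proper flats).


Hyperplanes of U(12,16) are flats of rank 11.
In a uniform matroid, these are exactly the (11)-element subsets.
Count = C(16,11) = 16! / (11! * 5!) = 4368.

4368


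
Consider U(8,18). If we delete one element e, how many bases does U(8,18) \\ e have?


Deleting e from U(8,18) gives U(8,17) since n > r.
Bases of U(8,17) = (17 choose 8) = 24310.

24310


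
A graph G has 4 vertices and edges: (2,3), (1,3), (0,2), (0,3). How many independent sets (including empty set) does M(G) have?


An independent set in a graphic matroid is an acyclic edge subset.
G has 4 vertices and 4 edges.
Enumerate all 2^4 = 16 subsets, checking for acyclicity.
Total independent sets = 14.

14


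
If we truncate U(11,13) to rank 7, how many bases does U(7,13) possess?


Truncating U(11,13) to rank 7 gives U(7,13).
Bases of U(7,13) are all 7-element subsets of 13 elements.
Number of bases = (13 choose 7) = 1716.

1716


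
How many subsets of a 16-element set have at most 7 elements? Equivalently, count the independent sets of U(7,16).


Independent sets of U(7,16) are all subsets of size <= 7.
Count = C(16,0) + C(16,1) + C(16,2) + C(16,3) + C(16,4) + C(16,5) + C(16,6) + C(16,7)
     = 1 + 16 + 120 + 560 + 1820 + 4368 + 8008 + 11440
     = 26333.

26333


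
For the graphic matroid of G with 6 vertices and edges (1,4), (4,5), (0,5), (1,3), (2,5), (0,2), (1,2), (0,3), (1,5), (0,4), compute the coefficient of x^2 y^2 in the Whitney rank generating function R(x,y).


R(x,y) = sum over A in 2^E of x^(r(E)-r(A)) * y^(|A|-r(A)).
G has 6 vertices, 10 edges. r(E) = 5.
Enumerate all 2^10 = 1024 subsets.
Count subsets with r(E)-r(A)=2 and |A|-r(A)=2: 4.

4


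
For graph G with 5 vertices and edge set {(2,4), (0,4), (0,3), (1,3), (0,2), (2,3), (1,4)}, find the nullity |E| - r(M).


Cycle rank (nullity) = |E| - r(M) = |E| - (|V| - c).
|E| = 7, |V| = 5, c = 1.
Nullity = 7 - (5 - 1) = 7 - 4 = 3.

3


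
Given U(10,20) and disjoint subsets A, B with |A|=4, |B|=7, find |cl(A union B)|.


|A union B| = 4 + 7 = 11 (disjoint).
In U(10,20), cl(S) = S if |S| < 10, else cl(S) = E.
Since 11 >= 10, cl(A union B) = E.
|cl(A union B)| = 20.

20


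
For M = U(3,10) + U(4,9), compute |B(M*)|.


(M1+M2)* = M1* + M2*.
M1* = U(7,10), bases: C(10,7) = 120.
M2* = U(5,9), bases: C(9,5) = 126.
|B(M*)| = 120 * 126 = 15120.

15120


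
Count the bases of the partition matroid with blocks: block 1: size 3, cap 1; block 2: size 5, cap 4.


A basis picks exactly ci elements from block i.
Number of bases = product of C(|Si|, ci).
= C(3,1) * C(5,4)
= 3 * 5
= 15.

15


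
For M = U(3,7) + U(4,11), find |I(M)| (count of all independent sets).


For a direct sum, |I(M1+M2)| = |I(M1)| * |I(M2)|.
|I(U(3,7))| = sum C(7,k) for k=0..3 = 64.
|I(U(4,11))| = sum C(11,k) for k=0..4 = 562.
Total = 64 * 562 = 35968.

35968


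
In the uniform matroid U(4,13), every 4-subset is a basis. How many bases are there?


Bases of U(4,13) are all 4-element subsets of the 13-element ground set.
Number of bases = C(13,4).
C(13,4) = (13 * 12 * 11 * 10) / (1 * 2 * 3 * 4) = 715.

715


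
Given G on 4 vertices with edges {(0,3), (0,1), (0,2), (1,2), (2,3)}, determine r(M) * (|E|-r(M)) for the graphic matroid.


r(M) = |V| - c = 4 - 1 = 3.
nullity = |E| - r(M) = 5 - 3 = 2.
Product = 3 * 2 = 6.

6


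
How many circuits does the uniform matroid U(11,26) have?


In U(11,26), circuits are the (12)-element subsets.
Any set of 12 elements is dependent, and removing any one element gives
an independent set of size 11, so it is a minimal dependent set.
Number of circuits = C(26,12) = 9657700.

9657700


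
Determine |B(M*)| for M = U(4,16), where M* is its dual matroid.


The dual of U(r,n) is U(n-r, n) = U(12,16).
Bases of U(12,16) are all (12)-element subsets.
|B(M*)| = C(16,12) = 1820.

1820


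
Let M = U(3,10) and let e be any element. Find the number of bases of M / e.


Contracting e from U(3,10) gives U(2,9).
Bases of U(2,9) = (9 choose 2) = 36.

36


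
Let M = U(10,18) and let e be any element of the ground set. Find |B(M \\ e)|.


Deleting e from U(10,18) gives U(10,17) since n > r.
Bases of U(10,17) = C(17,10) = 19448.

19448


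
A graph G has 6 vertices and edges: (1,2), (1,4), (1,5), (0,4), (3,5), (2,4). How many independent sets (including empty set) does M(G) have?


An independent set in a graphic matroid is an acyclic edge subset.
G has 6 vertices and 6 edges.
Enumerate all 2^6 = 64 subsets, checking for acyclicity.
Total independent sets = 56.

56


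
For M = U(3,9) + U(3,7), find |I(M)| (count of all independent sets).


For a direct sum, |I(M1+M2)| = |I(M1)| * |I(M2)|.
|I(U(3,9))| = sum C(9,k) for k=0..3 = 130.
|I(U(3,7))| = sum C(7,k) for k=0..3 = 64.
Total = 130 * 64 = 8320.

8320


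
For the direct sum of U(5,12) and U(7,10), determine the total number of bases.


Bases of a direct sum M1 + M2: |B| = |B(M1)| * |B(M2)|.
|B(U(5,12))| = C(12,5) = 792.
|B(U(7,10))| = C(10,7) = 120.
Total bases = 792 * 120 = 95040.

95040


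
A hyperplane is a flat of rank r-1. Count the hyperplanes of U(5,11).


Hyperplanes of U(5,11) are flats of rank 4.
In a uniform matroid, these are exactly the (4)-element subsets.
Count = C(11,4) = (11 * 10 * 9 * 8) / (1 * 2 * 3 * 4) = 330.

330


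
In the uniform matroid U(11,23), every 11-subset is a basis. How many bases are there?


Bases of U(11,23) are all 11-element subsets of the 23-element ground set.
Number of bases = C(23,11).
C(23,11) = 23! / (11! * 12!) = 1352078.

1352078


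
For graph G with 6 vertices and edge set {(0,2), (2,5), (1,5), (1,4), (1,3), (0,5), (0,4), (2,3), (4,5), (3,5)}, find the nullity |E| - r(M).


Cycle rank (nullity) = |E| - r(M) = |E| - (|V| - c).
|E| = 10, |V| = 6, c = 1.
Nullity = 10 - (6 - 1) = 10 - 5 = 5.

5


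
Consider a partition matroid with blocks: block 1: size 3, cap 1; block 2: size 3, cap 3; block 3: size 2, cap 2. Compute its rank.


Rank of a partition matroid = sum of min(|Si|, ci) for each block.
= min(3,1) + min(3,3) + min(2,2)
= 1 + 3 + 2
= 6.

6


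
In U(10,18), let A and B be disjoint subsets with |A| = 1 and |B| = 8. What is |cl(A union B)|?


|A union B| = 1 + 8 = 9 (disjoint).
In U(10,18), cl(S) = S if |S| < 10, else cl(S) = E.
Since 9 < 10, cl(A union B) = A union B.
|cl(A union B)| = 9.

9


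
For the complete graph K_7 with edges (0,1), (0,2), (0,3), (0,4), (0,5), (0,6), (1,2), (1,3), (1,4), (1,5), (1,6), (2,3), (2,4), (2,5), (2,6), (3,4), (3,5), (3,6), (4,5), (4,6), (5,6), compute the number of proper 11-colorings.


P(K_7, k) = k(k-1)(k-2)...(k-6).
P(11) = (11) * (10) * (9) * (8) * (7) * (6) * (5) = 1663200.

1663200


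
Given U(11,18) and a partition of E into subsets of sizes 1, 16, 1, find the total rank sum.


r(Ai) = min(|Ai|, 11) for each part.
Sum = min(1,11) + min(16,11) + min(1,11)
    = 1 + 11 + 1
    = 13.

13


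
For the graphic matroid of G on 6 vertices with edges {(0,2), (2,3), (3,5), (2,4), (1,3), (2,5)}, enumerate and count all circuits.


A circuit in a graphic matroid = edge set of a simple cycle.
G has 6 vertices and 6 edges.
Enumerating all minimal edge subsets forming cycles...
Total circuits found: 1.

1


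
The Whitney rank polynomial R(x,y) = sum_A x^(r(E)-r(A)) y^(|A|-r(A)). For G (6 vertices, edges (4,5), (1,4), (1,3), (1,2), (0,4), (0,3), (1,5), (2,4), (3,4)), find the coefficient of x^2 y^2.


R(x,y) = sum over A in 2^E of x^(r(E)-r(A)) * y^(|A|-r(A)).
G has 6 vertices, 9 edges. r(E) = 5.
Enumerate all 2^9 = 512 subsets.
Count subsets with r(E)-r(A)=2 and |A|-r(A)=2: 4.

4


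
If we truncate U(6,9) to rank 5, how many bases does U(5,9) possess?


Truncating U(6,9) to rank 5 gives U(5,9).
Bases of U(5,9) are all 5-element subsets of 9 elements.
Number of bases = (9 choose 5) = 126.

126


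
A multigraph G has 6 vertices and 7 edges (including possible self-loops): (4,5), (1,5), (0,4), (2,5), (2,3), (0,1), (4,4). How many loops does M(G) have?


In a graphic matroid, a loop is a self-loop edge (u,u) with rank 0.
Examining all 7 edges for self-loops...
Self-loops found: (4,4)
Number of loops = 1.

1


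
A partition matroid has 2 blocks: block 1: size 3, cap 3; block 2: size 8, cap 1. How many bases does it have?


A basis picks exactly ci elements from block i.
Number of bases = product of C(|Si|, ci).
= C(3,3) * C(8,1)
= 1 * 8
= 8.

8


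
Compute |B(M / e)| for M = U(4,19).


Contracting e from U(4,19) gives U(3,18).
Bases of U(3,18) = C(18,3) = 18! / (3! * 15!) = 816.

816


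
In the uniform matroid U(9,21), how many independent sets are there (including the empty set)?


Independent sets of U(9,21) are all subsets of size <= 9.
Count = (21 choose 0) + (21 choose 1) + (21 choose 2) + (21 choose 3) + (21 choose 4) + (21 choose 5) + (21 choose 6) + (21 choose 7) + (21 choose 8) + (21 choose 9)
     = 1 + 21 + 210 + 1330 + 5985 + 20349 + 54264 + 116280 + 203490 + 293930
     = 695860.

695860


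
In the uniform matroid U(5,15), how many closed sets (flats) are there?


Flats of U(5,15): every subset of size < 5 is a flat, plus E itself.
Count = C(15,0) + C(15,1) + C(15,2) + C(15,3) + C(15,4) + 1
     = 1 + 15 + 105 + 455 + 1365 + 1
     = 1942.

1942


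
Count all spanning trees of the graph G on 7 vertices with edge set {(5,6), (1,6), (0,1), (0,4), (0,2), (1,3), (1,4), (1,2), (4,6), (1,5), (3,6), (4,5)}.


By Kirchhoff's matrix tree theorem, the number of spanning trees equals
the determinant of any cofactor of the Laplacian matrix L.
G has 7 vertices and 12 edges.
Computing the (6 x 6) cofactor determinant gives 257.

257


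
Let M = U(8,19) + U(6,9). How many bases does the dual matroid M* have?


(M1+M2)* = M1* + M2*.
M1* = U(11,19), bases: C(19,11) = 75582.
M2* = U(3,9), bases: C(9,3) = 84.
|B(M*)| = 75582 * 84 = 6348888.

6348888


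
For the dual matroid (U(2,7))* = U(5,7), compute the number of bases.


The dual of U(r,n) is U(n-r, n) = U(5,7).
Bases of U(5,7) are all (5)-element subsets.
|B(M*)| = C(7,5) = 7! / (5! * 2!) = 21.

21


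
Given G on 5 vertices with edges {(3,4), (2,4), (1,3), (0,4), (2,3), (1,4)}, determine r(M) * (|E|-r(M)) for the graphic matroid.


r(M) = |V| - c = 5 - 1 = 4.
nullity = |E| - r(M) = 6 - 4 = 2.
Product = 4 * 2 = 8.

8


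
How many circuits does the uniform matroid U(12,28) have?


In U(12,28), circuits are the (13)-element subsets.
Any set of 13 elements is dependent, and removing any one element gives
an independent set of size 12, so it is a minimal dependent set.
Number of circuits = C(28,13) = 28! / (13! * 15!) = 37442160.

37442160


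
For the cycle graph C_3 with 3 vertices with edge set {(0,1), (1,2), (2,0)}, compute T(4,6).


T(C_3; x,y) = x + x^2 + ... + x^(2) + y.
T(4,6) = 4^1 + 4^2 + 6
= 4 + 16 + 6
= 26.

26


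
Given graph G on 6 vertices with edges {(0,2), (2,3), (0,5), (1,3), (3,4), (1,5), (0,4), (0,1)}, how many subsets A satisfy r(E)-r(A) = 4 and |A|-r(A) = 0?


R(x,y) = sum over A in 2^E of x^(r(E)-r(A)) * y^(|A|-r(A)).
G has 6 vertices, 8 edges. r(E) = 5.
Enumerate all 2^8 = 256 subsets.
Count subsets with r(E)-r(A)=4 and |A|-r(A)=0: 8.

8


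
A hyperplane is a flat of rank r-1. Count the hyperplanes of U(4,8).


Hyperplanes of U(4,8) are flats of rank 3.
In a uniform matroid, these are exactly the (3)-element subsets.
Count = (8 choose 3) = 56.

56


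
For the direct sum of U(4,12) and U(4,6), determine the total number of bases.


Bases of a direct sum M1 + M2: |B| = |B(M1)| * |B(M2)|.
|B(U(4,12))| = C(12,4) = 495.
|B(U(4,6))| = C(6,4) = 15.
Total bases = 495 * 15 = 7425.

7425


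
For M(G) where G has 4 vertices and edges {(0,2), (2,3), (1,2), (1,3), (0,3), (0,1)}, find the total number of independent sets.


An independent set in a graphic matroid is an acyclic edge subset.
G has 4 vertices and 6 edges.
Enumerate all 2^6 = 64 subsets, checking for acyclicity.
Total independent sets = 38.

38


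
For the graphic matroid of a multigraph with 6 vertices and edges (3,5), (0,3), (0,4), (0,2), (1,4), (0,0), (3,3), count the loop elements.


In a graphic matroid, a loop is a self-loop edge (u,u) with rank 0.
Examining all 7 edges for self-loops...
Self-loops found: (0,0), (3,3)
Number of loops = 2.

2


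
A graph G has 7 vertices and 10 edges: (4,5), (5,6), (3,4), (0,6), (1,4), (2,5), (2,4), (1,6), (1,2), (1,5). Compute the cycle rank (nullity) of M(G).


Cycle rank (nullity) = |E| - r(M) = |E| - (|V| - c).
|E| = 10, |V| = 7, c = 1.
Nullity = 10 - (7 - 1) = 10 - 6 = 4.

4


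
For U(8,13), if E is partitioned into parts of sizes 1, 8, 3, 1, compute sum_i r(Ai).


r(Ai) = min(|Ai|, 8) for each part.
Sum = min(1,8) + min(8,8) + min(3,8) + min(1,8)
    = 1 + 8 + 3 + 1
    = 13.

13


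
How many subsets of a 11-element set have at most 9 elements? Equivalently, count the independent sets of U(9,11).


Independent sets of U(9,11) are all subsets of size <= 9.
Count = (11 choose 0) + (11 choose 1) + (11 choose 2) + (11 choose 3) + (11 choose 4) + (11 choose 5) + (11 choose 6) + (11 choose 7) + (11 choose 8) + (11 choose 9)
     = 1 + 11 + 55 + 165 + 330 + 462 + 462 + 330 + 165 + 55
     = 2036.

2036


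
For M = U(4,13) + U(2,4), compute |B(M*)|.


(M1+M2)* = M1* + M2*.
M1* = U(9,13), bases: C(13,9) = 715.
M2* = U(2,4), bases: C(4,2) = 6.
|B(M*)| = 715 * 6 = 4290.

4290


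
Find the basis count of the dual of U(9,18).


The dual of U(r,n) is U(n-r, n) = U(9,18).
Bases of U(9,18) are all (9)-element subsets.
|B(M*)| = (18 choose 9) = 48620.

48620


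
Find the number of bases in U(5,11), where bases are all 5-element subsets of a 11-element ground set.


Bases of U(5,11) are all 5-element subsets of the 11-element ground set.
Number of bases = C(11,5).
C(11,5) = 11! / (5! * 6!) = 462.

462


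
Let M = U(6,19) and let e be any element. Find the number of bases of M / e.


Contracting e from U(6,19) gives U(5,18).
Bases of U(5,18) = C(18,5) = 8568.

8568


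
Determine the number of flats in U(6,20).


Flats of U(6,20): every subset of size < 6 is a flat, plus E itself.
Count = C(20,0) + C(20,1) + C(20,2) + C(20,3) + C(20,4) + C(20,5) + 1
     = 1 + 20 + 190 + 1140 + 4845 + 15504 + 1
     = 21701.

21701


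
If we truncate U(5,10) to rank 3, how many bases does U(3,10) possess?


Truncating U(5,10) to rank 3 gives U(3,10).
Bases of U(3,10) are all 3-element subsets of 10 elements.
Number of bases = (10 choose 3) = 120.

120


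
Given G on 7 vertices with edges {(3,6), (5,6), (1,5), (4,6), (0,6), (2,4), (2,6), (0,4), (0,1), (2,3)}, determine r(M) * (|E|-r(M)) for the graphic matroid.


r(M) = |V| - c = 7 - 1 = 6.
nullity = |E| - r(M) = 10 - 6 = 4.
Product = 6 * 4 = 24.

24


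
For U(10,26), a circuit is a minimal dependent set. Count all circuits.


In U(10,26), circuits are the (11)-element subsets.
Any set of 11 elements is dependent, and removing any one element gives
an independent set of size 10, so it is a minimal dependent set.
Number of circuits = C(26,11) = 26! / (11! * 15!) = 7726160.

7726160


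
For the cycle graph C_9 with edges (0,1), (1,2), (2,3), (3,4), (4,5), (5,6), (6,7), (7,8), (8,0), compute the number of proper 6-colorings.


P(C_9, k) = (k-1)^9 + (-1)^9*(k-1).
P(6) = (5)^9 - 5
= 1953125 - 5 = 1953120.

1953120


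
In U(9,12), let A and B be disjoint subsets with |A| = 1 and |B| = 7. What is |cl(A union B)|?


|A union B| = 1 + 7 = 8 (disjoint).
In U(9,12), cl(S) = S if |S| < 9, else cl(S) = E.
Since 8 < 9, cl(A union B) = A union B.
|cl(A union B)| = 8.

8


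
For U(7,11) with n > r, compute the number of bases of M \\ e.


Deleting e from U(7,11) gives U(7,10) since n > r.
Bases of U(7,10) = (10 choose 7) = 120.

120


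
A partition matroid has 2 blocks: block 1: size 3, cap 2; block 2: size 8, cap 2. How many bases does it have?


A basis picks exactly ci elements from block i.
Number of bases = product of C(|Si|, ci).
= C(3,2) * C(8,2)
= 3 * 28
= 84.

84


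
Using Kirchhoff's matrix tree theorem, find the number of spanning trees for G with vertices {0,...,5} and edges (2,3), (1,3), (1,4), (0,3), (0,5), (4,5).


By Kirchhoff's matrix tree theorem, the number of spanning trees equals
the determinant of any cofactor of the Laplacian matrix L.
G has 6 vertices and 6 edges.
Computing the (5 x 5) cofactor determinant gives 5.

5


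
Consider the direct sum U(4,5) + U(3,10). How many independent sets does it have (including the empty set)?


For a direct sum, |I(M1+M2)| = |I(M1)| * |I(M2)|.
|I(U(4,5))| = sum C(5,k) for k=0..4 = 31.
|I(U(3,10))| = sum C(10,k) for k=0..3 = 176.
Total = 31 * 176 = 5456.

5456


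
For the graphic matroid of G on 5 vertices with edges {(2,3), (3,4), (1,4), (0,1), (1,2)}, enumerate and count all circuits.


A circuit in a graphic matroid = edge set of a simple cycle.
G has 5 vertices and 5 edges.
Enumerating all minimal edge subsets forming cycles...
Total circuits found: 1.

1


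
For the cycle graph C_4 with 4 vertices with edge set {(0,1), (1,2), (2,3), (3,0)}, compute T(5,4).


T(C_4; x,y) = x + x^2 + ... + x^(3) + y.
T(5,4) = 5^1 + 5^2 + 5^3 + 4
= 5 + 25 + 125 + 4
= 159.

159


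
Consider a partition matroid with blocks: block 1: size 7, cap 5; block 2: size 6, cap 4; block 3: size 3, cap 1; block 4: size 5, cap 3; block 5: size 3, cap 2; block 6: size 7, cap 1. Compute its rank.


Rank of a partition matroid = sum of min(|Si|, ci) for each block.
= min(7,5) + min(6,4) + min(3,1) + min(5,3) + min(3,2) + min(7,1)
= 5 + 4 + 1 + 3 + 2 + 1
= 16.

16


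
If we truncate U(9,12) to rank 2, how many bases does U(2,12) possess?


Truncating U(9,12) to rank 2 gives U(2,12).
Bases of U(2,12) are all 2-element subsets of 12 elements.
Number of bases = C(12,2) = 12! / (2! * 10!) = 66.

66


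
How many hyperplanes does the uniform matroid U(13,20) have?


Hyperplanes of U(13,20) are flats of rank 12.
In a uniform matroid, these are exactly the (12)-element subsets.
Count = C(20,12) = 125970.

125970


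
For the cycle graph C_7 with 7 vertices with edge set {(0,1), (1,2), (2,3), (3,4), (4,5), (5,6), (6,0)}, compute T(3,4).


T(C_7; x,y) = x + x^2 + ... + x^(6) + y.
T(3,4) = 3^1 + 3^2 + 3^3 + 3^4 + 3^5 + 3^6 + 4
= 3 + 9 + 27 + 81 + 243 + 729 + 4
= 1096.

1096


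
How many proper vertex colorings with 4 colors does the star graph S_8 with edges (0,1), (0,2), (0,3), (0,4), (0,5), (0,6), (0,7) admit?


P(tree, k) = k * (k-1)^(7) for any tree on 8 vertices.
P(4) = 4 * 3^7 = 4 * 2187 = 8748.

8748


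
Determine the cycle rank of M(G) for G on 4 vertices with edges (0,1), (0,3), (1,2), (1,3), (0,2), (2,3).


Cycle rank (nullity) = |E| - r(M) = |E| - (|V| - c).
|E| = 6, |V| = 4, c = 1.
Nullity = 6 - (4 - 1) = 6 - 3 = 3.

3


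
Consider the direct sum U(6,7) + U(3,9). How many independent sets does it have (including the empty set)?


For a direct sum, |I(M1+M2)| = |I(M1)| * |I(M2)|.
|I(U(6,7))| = sum C(7,k) for k=0..6 = 127.
|I(U(3,9))| = sum C(9,k) for k=0..3 = 130.
Total = 127 * 130 = 16510.

16510


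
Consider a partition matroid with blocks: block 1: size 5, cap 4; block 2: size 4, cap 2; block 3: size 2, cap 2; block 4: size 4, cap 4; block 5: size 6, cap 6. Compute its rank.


Rank of a partition matroid = sum of min(|Si|, ci) for each block.
= min(5,4) + min(4,2) + min(2,2) + min(4,4) + min(6,6)
= 4 + 2 + 2 + 4 + 6
= 18.

18


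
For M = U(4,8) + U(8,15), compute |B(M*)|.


(M1+M2)* = M1* + M2*.
M1* = U(4,8), bases: C(8,4) = 70.
M2* = U(7,15), bases: C(15,7) = 6435.
|B(M*)| = 70 * 6435 = 450450.

450450


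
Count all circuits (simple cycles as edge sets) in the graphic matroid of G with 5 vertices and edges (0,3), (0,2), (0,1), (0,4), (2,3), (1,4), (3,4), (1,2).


A circuit in a graphic matroid = edge set of a simple cycle.
G has 5 vertices and 8 edges.
Enumerating all minimal edge subsets forming cycles...
Total circuits found: 13.

13


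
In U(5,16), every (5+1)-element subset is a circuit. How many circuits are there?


In U(5,16), circuits are the (6)-element subsets.
Any set of 6 elements is dependent, and removing any one element gives
an independent set of size 5, so it is a minimal dependent set.
Number of circuits = C(16,6) = 8008.

8008


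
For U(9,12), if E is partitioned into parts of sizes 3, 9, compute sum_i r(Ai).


r(Ai) = min(|Ai|, 9) for each part.
Sum = min(3,9) + min(9,9)
    = 3 + 9
    = 12.

12


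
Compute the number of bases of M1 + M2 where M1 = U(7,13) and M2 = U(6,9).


Bases of a direct sum M1 + M2: |B| = |B(M1)| * |B(M2)|.
|B(U(7,13))| = C(13,7) = 1716.
|B(U(6,9))| = C(9,6) = 84.
Total bases = 1716 * 84 = 144144.

144144


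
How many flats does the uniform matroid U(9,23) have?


Flats of U(9,23): every subset of size < 9 is a flat, plus E itself.
Count = C(23,0) + C(23,1) + C(23,2) + C(23,3) + C(23,4) + C(23,5) + C(23,6) + C(23,7) + C(23,8) + 1
     = 1 + 23 + 253 + 1771 + 8855 + 33649 + 100947 + 245157 + 490314 + 1
     = 880971.

880971


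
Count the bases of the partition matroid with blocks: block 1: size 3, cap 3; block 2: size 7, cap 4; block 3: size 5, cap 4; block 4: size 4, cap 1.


A basis picks exactly ci elements from block i.
Number of bases = product of C(|Si|, ci).
= C(3,3) * C(7,4) * C(5,4) * C(4,1)
= 1 * 35 * 5 * 4
= 700.

700


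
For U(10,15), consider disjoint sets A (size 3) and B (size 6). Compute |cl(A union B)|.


|A union B| = 3 + 6 = 9 (disjoint).
In U(10,15), cl(S) = S if |S| < 10, else cl(S) = E.
Since 9 < 10, cl(A union B) = A union B.
|cl(A union B)| = 9.

9


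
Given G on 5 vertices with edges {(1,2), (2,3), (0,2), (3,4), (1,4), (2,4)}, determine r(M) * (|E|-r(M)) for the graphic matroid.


r(M) = |V| - c = 5 - 1 = 4.
nullity = |E| - r(M) = 6 - 4 = 2.
Product = 4 * 2 = 8.

8


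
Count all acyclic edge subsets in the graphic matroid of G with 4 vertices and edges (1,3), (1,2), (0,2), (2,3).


An independent set in a graphic matroid is an acyclic edge subset.
G has 4 vertices and 4 edges.
Enumerate all 2^4 = 16 subsets, checking for acyclicity.
Total independent sets = 14.

14


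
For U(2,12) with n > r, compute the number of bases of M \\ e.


Deleting e from U(2,12) gives U(2,11) since n > r.
Bases of U(2,11) = C(11,2) = (11 * 10) / (1 * 2) = 55.

55


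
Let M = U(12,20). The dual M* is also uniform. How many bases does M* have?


The dual of U(r,n) is U(n-r, n) = U(8,20).
Bases of U(8,20) are all (8)-element subsets.
|B(M*)| = C(20,8) = 125970.

125970


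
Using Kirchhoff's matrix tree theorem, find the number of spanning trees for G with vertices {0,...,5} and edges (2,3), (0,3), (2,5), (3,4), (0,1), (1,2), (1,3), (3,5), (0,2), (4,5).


By Kirchhoff's matrix tree theorem, the number of spanning trees equals
the determinant of any cofactor of the Laplacian matrix L.
G has 6 vertices and 10 edges.
Computing the (5 x 5) cofactor determinant gives 104.

104


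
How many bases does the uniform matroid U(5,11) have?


Bases of U(5,11) are all 5-element subsets of the 11-element ground set.
Number of bases = C(11,5).
C(11,5) = 11! / (5! * 6!) = 462.

462


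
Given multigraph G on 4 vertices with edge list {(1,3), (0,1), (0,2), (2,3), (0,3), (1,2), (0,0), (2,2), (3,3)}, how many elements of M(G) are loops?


In a graphic matroid, a loop is a self-loop edge (u,u) with rank 0.
Examining all 9 edges for self-loops...
Self-loops found: (0,0), (2,2), (3,3)
Number of loops = 3.

3


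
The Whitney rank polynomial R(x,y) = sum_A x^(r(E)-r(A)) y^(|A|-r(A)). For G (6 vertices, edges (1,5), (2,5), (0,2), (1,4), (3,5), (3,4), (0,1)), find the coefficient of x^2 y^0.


R(x,y) = sum over A in 2^E of x^(r(E)-r(A)) * y^(|A|-r(A)).
G has 6 vertices, 7 edges. r(E) = 5.
Enumerate all 2^7 = 128 subsets.
Count subsets with r(E)-r(A)=2 and |A|-r(A)=0: 35.

35


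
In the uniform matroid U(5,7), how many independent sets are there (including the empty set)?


Independent sets of U(5,7) are all subsets of size <= 5.
Count = C(7,0) + C(7,1) + C(7,2) + C(7,3) + C(7,4) + C(7,5)
     = 1 + 7 + 21 + 35 + 35 + 21
     = 120.

120


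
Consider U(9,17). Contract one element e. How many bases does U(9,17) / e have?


Contracting e from U(9,17) gives U(8,16).
Bases of U(8,16) = (16 choose 8) = 12870.

12870


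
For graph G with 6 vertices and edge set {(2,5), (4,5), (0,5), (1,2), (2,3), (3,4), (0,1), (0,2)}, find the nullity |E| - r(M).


Cycle rank (nullity) = |E| - r(M) = |E| - (|V| - c).
|E| = 8, |V| = 6, c = 1.
Nullity = 8 - (6 - 1) = 8 - 5 = 3.

3


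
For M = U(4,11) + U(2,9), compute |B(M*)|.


(M1+M2)* = M1* + M2*.
M1* = U(7,11), bases: C(11,7) = 330.
M2* = U(7,9), bases: C(9,7) = 36.
|B(M*)| = 330 * 36 = 11880.

11880


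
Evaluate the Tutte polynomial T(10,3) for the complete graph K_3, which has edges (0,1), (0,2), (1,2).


T(K_3; x,y) = x^2 + x + y.
T(10,3) = 100 + 10 + 3 = 113.

113


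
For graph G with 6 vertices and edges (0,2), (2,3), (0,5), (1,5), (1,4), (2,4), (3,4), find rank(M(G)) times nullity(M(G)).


r(M) = |V| - c = 6 - 1 = 5.
nullity = |E| - r(M) = 7 - 5 = 2.
Product = 5 * 2 = 10.

10


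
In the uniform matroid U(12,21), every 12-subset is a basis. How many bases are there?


Bases of U(12,21) are all 12-element subsets of the 21-element ground set.
Number of bases = C(21,12).
C(21,12) = 21! / (12! * 9!) = 293930.

293930


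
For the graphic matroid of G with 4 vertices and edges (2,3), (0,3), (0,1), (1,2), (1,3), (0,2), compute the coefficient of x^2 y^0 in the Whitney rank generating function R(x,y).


R(x,y) = sum over A in 2^E of x^(r(E)-r(A)) * y^(|A|-r(A)).
G has 4 vertices, 6 edges. r(E) = 3.
Enumerate all 2^6 = 64 subsets.
Count subsets with r(E)-r(A)=2 and |A|-r(A)=0: 6.

6


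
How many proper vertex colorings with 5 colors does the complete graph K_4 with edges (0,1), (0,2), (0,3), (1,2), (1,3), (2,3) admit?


P(K_4, k) = k(k-1)(k-2)...(k-3).
P(5) = (5) * (4) * (3) * (2) = 120.

120


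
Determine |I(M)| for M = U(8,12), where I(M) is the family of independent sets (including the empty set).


Independent sets of U(8,12) are all subsets of size <= 8.
Count = (12 choose 0) + (12 choose 1) + (12 choose 2) + (12 choose 3) + (12 choose 4) + (12 choose 5) + (12 choose 6) + (12 choose 7) + (12 choose 8)
     = 1 + 12 + 66 + 220 + 495 + 792 + 924 + 792 + 495
     = 3797.

3797


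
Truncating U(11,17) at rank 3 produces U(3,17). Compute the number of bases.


Truncating U(11,17) to rank 3 gives U(3,17).
Bases of U(3,17) are all 3-element subsets of 17 elements.
Number of bases = C(17,3) = 17! / (3! * 14!) = 680.

680


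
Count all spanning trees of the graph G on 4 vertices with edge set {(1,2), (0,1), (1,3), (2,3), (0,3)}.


By Kirchhoff's matrix tree theorem, the number of spanning trees equals
the determinant of any cofactor of the Laplacian matrix L.
G has 4 vertices and 5 edges.
Computing the (3 x 3) cofactor determinant gives 8.

8


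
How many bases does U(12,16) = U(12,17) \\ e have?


Deleting e from U(12,17) gives U(12,16) since n > r.
Bases of U(12,16) = (16 choose 12) = 1820.

1820


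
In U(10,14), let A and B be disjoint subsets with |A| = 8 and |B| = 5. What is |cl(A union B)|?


|A union B| = 8 + 5 = 13 (disjoint).
In U(10,14), cl(S) = S if |S| < 10, else cl(S) = E.
Since 13 >= 10, cl(A union B) = E.
|cl(A union B)| = 14.

14


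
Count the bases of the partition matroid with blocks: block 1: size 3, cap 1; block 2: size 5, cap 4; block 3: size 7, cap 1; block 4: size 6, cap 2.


A basis picks exactly ci elements from block i.
Number of bases = product of C(|Si|, ci).
= C(3,1) * C(5,4) * C(7,1) * C(6,2)
= 3 * 5 * 7 * 15
= 1575.

1575


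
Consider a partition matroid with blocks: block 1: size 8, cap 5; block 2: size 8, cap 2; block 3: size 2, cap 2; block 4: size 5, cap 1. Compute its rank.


Rank of a partition matroid = sum of min(|Si|, ci) for each block.
= min(8,5) + min(8,2) + min(2,2) + min(5,1)
= 5 + 2 + 2 + 1
= 10.

10


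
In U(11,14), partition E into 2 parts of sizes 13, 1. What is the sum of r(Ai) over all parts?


r(Ai) = min(|Ai|, 11) for each part.
Sum = min(13,11) + min(1,11)
    = 11 + 1
    = 12.

12


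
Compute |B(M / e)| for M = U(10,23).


Contracting e from U(10,23) gives U(9,22).
Bases of U(9,22) = C(22,9) = 497420.

497420


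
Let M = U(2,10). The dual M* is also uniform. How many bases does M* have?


The dual of U(r,n) is U(n-r, n) = U(8,10).
Bases of U(8,10) are all (8)-element subsets.
|B(M*)| = C(10,8) = 45.

45


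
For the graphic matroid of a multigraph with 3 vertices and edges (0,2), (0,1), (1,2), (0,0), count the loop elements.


In a graphic matroid, a loop is a self-loop edge (u,u) with rank 0.
Examining all 4 edges for self-loops...
Self-loops found: (0,0)
Number of loops = 1.

1


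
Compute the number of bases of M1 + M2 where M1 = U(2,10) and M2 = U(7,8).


Bases of a direct sum M1 + M2: |B| = |B(M1)| * |B(M2)|.
|B(U(2,10))| = C(10,2) = 45.
|B(U(7,8))| = C(8,7) = 8.
Total bases = 45 * 8 = 360.

360


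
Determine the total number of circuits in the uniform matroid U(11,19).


In U(11,19), circuits are the (12)-element subsets.
Any set of 12 elements is dependent, and removing any one element gives
an independent set of size 11, so it is a minimal dependent set.
Number of circuits = C(19,12) = 50388.

50388


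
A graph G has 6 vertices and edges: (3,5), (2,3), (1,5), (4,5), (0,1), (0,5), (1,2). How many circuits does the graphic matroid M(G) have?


A circuit in a graphic matroid = edge set of a simple cycle.
G has 6 vertices and 7 edges.
Enumerating all minimal edge subsets forming cycles...
Total circuits found: 3.

3


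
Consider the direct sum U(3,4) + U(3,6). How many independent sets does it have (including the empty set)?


For a direct sum, |I(M1+M2)| = |I(M1)| * |I(M2)|.
|I(U(3,4))| = sum C(4,k) for k=0..3 = 15.
|I(U(3,6))| = sum C(6,k) for k=0..3 = 42.
Total = 15 * 42 = 630.

630


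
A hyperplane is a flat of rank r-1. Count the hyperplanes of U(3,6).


Hyperplanes of U(3,6) are flats of rank 2.
In a uniform matroid, these are exactly the (2)-element subsets.
Count = C(6,2) = 6! / (2! * 4!) = 15.

15


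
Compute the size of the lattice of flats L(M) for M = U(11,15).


Flats of U(11,15): every subset of size < 11 is a flat, plus E itself.
Count = (15 choose 0) + (15 choose 1) + (15 choose 2) + (15 choose 3) + (15 choose 4) + (15 choose 5) + (15 choose 6) + (15 choose 7) + (15 choose 8) + (15 choose 9) + (15 choose 10) + 1
     = 1 + 15 + 105 + 455 + 1365 + 3003 + 5005 + 6435 + 6435 + 5005 + 3003 + 1
     = 30828.

30828


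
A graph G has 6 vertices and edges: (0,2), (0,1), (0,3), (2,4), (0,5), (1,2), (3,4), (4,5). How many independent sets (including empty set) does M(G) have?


An independent set in a graphic matroid is an acyclic edge subset.
G has 6 vertices and 8 edges.
Enumerate all 2^8 = 256 subsets, checking for acyclicity.
Total independent sets = 186.

186


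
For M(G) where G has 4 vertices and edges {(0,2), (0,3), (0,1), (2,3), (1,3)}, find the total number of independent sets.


An independent set in a graphic matroid is an acyclic edge subset.
G has 4 vertices and 5 edges.
Enumerate all 2^5 = 32 subsets, checking for acyclicity.
Total independent sets = 24.

24


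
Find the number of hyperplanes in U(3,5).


Hyperplanes of U(3,5) are flats of rank 2.
In a uniform matroid, these are exactly the (2)-element subsets.
Count = (5 choose 2) = 10.

10


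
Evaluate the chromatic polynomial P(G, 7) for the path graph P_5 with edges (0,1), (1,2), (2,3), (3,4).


P(P_5, k) = k * (k-1)^(4).
P(7) = 7 * 6^4 = 7 * 1296 = 9072.

9072


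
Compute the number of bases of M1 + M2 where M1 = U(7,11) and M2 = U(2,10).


Bases of a direct sum M1 + M2: |B| = |B(M1)| * |B(M2)|.
|B(U(7,11))| = C(11,7) = 330.
|B(U(2,10))| = C(10,2) = 45.
Total bases = 330 * 45 = 14850.

14850


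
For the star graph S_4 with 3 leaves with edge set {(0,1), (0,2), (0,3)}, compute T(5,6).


A star on 4 vertices is a tree with 3 edges.
T(x,y) = x^(3) for any tree.
T(5,6) = 5^3 = 125.

125


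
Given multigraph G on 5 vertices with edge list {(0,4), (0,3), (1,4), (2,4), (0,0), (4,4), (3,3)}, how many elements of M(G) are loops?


In a graphic matroid, a loop is a self-loop edge (u,u) with rank 0.
Examining all 7 edges for self-loops...
Self-loops found: (0,0), (4,4), (3,3)
Number of loops = 3.

3


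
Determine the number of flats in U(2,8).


Flats of U(2,8): every subset of size < 2 is a flat, plus E itself.
Count = C(8,0) + C(8,1) + 1
     = 1 + 8 + 1
     = 10.

10


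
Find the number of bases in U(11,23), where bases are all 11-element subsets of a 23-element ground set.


Bases of U(11,23) are all 11-element subsets of the 23-element ground set.
Number of bases = C(23,11).
C(23,11) = 23! / (11! * 12!) = 1352078.

1352078


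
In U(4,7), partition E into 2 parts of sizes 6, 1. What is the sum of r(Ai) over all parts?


r(Ai) = min(|Ai|, 4) for each part.
Sum = min(6,4) + min(1,4)
    = 4 + 1
    = 5.

5


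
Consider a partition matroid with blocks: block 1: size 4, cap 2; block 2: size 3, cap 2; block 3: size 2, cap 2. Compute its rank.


Rank of a partition matroid = sum of min(|Si|, ci) for each block.
= min(4,2) + min(3,2) + min(2,2)
= 2 + 2 + 2
= 6.

6


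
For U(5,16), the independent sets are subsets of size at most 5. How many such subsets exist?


Independent sets of U(5,16) are all subsets of size <= 5.
Count = C(16,0) + C(16,1) + C(16,2) + C(16,3) + C(16,4) + C(16,5)
     = 1 + 16 + 120 + 560 + 1820 + 4368
     = 6885.

6885


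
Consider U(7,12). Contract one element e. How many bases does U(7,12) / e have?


Contracting e from U(7,12) gives U(6,11).
Bases of U(6,11) = C(11,6) = 11! / (6! * 5!) = 462.

462


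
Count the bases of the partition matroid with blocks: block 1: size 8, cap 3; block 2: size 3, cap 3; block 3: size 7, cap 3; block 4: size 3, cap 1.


A basis picks exactly ci elements from block i.
Number of bases = product of C(|Si|, ci).
= C(8,3) * C(3,3) * C(7,3) * C(3,1)
= 56 * 1 * 35 * 3
= 5880.

5880


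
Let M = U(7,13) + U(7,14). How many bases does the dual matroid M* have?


(M1+M2)* = M1* + M2*.
M1* = U(6,13), bases: C(13,6) = 1716.
M2* = U(7,14), bases: C(14,7) = 3432.
|B(M*)| = 1716 * 3432 = 5889312.

5889312


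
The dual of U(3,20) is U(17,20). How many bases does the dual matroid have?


The dual of U(r,n) is U(n-r, n) = U(17,20).
Bases of U(17,20) are all (17)-element subsets.
|B(M*)| = (20 choose 17) = 1140.

1140


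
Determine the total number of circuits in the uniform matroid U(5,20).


In U(5,20), circuits are the (6)-element subsets.
Any set of 6 elements is dependent, and removing any one element gives
an independent set of size 5, so it is a minimal dependent set.
Number of circuits = (20 choose 6) = 38760.

38760


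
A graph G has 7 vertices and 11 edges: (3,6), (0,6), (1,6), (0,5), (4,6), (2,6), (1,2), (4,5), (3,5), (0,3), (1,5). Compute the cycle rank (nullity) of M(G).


Cycle rank (nullity) = |E| - r(M) = |E| - (|V| - c).
|E| = 11, |V| = 7, c = 1.
Nullity = 11 - (7 - 1) = 11 - 6 = 5.

5


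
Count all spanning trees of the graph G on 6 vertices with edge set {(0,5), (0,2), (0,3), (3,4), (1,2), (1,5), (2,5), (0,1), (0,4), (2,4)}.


By Kirchhoff's matrix tree theorem, the number of spanning trees equals
the determinant of any cofactor of the Laplacian matrix L.
G has 6 vertices and 10 edges.
Computing the (5 x 5) cofactor determinant gives 104.

104


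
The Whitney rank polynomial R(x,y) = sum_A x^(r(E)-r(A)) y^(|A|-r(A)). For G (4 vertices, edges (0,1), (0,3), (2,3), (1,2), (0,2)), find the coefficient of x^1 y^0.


R(x,y) = sum over A in 2^E of x^(r(E)-r(A)) * y^(|A|-r(A)).
G has 4 vertices, 5 edges. r(E) = 3.
Enumerate all 2^5 = 32 subsets.
Count subsets with r(E)-r(A)=1 and |A|-r(A)=0: 10.

10


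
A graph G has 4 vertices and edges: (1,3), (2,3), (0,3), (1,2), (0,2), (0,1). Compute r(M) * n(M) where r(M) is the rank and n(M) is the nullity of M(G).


r(M) = |V| - c = 4 - 1 = 3.
nullity = |E| - r(M) = 6 - 3 = 3.
Product = 3 * 3 = 9.

9


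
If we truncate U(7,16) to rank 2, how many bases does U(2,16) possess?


Truncating U(7,16) to rank 2 gives U(2,16).
Bases of U(2,16) are all 2-element subsets of 16 elements.
Number of bases = C(16,2) = (16 * 15) / (1 * 2) = 120.

120


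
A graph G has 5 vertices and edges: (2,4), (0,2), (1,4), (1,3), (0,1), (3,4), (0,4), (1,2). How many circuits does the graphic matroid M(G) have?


A circuit in a graphic matroid = edge set of a simple cycle.
G has 5 vertices and 8 edges.
Enumerating all minimal edge subsets forming cycles...
Total circuits found: 12.

12
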